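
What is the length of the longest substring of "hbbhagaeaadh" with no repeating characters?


Input: "hbbhagaeaadh"
Sliding window (track last position of each char):
  Position 0 ('h'): window [0,0] length 1 -- new best
  Position 1 ('b'): window [0,1] length 2 -- new best
  Position 2 ('b'): repeat (last at 1), move window start to 2
  Position 2 ('b'): window [2,2] length 1
  Position 3 ('h'): window [2,3] length 2
  Position 4 ('a'): window [2,4] length 3 -- new best
  Position 5 ('g'): window [2,5] length 4 -- new best
  Position 6 ('a'): repeat (last at 4), move window start to 5
  Position 6 ('a'): window [5,6] length 2
  Position 7 ('e'): window [5,7] length 3
  Position 8 ('a'): repeat (last at 6), move window start to 7
  Position 8 ('a'): window [7,8] length 2
  Position 9 ('a'): repeat (last at 8), move window start to 9
  Position 9 ('a'): window [9,9] length 1
  Position 10 ('d'): window [9,10] length 2
  Position 11 ('h'): window [9,11] length 3
Longest substring with no repeats: "bhag" with length 4

4


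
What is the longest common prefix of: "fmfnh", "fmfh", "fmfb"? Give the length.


Words: fmfnh, fmfh, fmfb
  Position 0: all 'f' => match
  Position 1: all 'm' => match
  Position 2: all 'f' => match
  Position 3: ('n', 'h', 'b') => mismatch, stop
LCP = "fmf" (length 3)

3


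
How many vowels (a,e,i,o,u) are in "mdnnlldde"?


Input: mdnnlldde
Checking each character:
  'm' at position 0: consonant
  'd' at position 1: consonant
  'n' at position 2: consonant
  'n' at position 3: consonant
  'l' at position 4: consonant
  'l' at position 5: consonant
  'd' at position 6: consonant
  'd' at position 7: consonant
  'e' at position 8: vowel (running total: 1)
Total vowels: 1

1


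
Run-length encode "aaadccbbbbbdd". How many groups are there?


Input: aaadccbbbbbdd
Scanning for consecutive runs:
  Group 1: 'a' x 3 (positions 0-2)
  Group 2: 'd' x 1 (positions 3-3)
  Group 3: 'c' x 2 (positions 4-5)
  Group 4: 'b' x 5 (positions 6-10)
  Group 5: 'd' x 2 (positions 11-12)
Total groups: 5

5


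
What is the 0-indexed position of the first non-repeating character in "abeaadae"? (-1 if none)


Input: abeaadae
Character frequencies:
  'a': 4
  'b': 1
  'd': 1
  'e': 2
Scanning left to right for freq == 1:
  Position 0 ('a'): freq=4, skip
  Position 1 ('b'): unique! => answer = 1

1


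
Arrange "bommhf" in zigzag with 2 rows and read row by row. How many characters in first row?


Zigzag "bommhf" into 2 rows:
Placing characters:
  'b' => row 0
  'o' => row 1
  'm' => row 0
  'm' => row 1
  'h' => row 0
  'f' => row 1
Rows:
  Row 0: "bmh"
  Row 1: "omf"
First row length: 3

3


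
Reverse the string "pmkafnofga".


Input: pmkafnofga
Reading characters right to left:
  Position 9: 'a'
  Position 8: 'g'
  Position 7: 'f'
  Position 6: 'o'
  Position 5: 'n'
  Position 4: 'f'
  Position 3: 'a'
  Position 2: 'k'
  Position 1: 'm'
  Position 0: 'p'
Reversed: agfonfakmp

agfonfakmp


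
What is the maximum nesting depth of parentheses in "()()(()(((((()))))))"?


Input: "()()(()(((((()))))))"
Tracking depth:
  Position 0 '(': depth becomes 1
  Position 1 ')': depth becomes 0
  Position 2 '(': depth becomes 1
  Position 3 ')': depth becomes 0
  Position 4 '(': depth becomes 1
  Position 5 '(': depth becomes 2
  Position 6 ')': depth becomes 1
  Position 7 '(': depth becomes 2
  Position 8 '(': depth becomes 3
  Position 9 '(': depth becomes 4
  Position 10 '(': depth becomes 5
  Position 11 '(': depth becomes 6
  Position 12 '(': depth becomes 7
  Position 13 ')': depth becomes 6
  Position 14 ')': depth becomes 5
  Position 15 ')': depth becomes 4
  Position 16 ')': depth becomes 3
  Position 17 ')': depth becomes 2
  Position 18 ')': depth becomes 1
  Position 19 ')': depth becomes 0
Maximum depth reached: 7

7


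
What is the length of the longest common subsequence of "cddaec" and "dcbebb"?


LCS of "cddaec" and "dcbebb"
DP table:
           d    c    b    e    b    b
      0    0    0    0    0    0    0
  c   0    0    1    1    1    1    1
  d   0    1    1    1    1    1    1
  d   0    1    1    1    1    1    1
  a   0    1    1    1    1    1    1
  e   0    1    1    1    2    2    2
  c   0    1    2    2    2    2    2
LCS length = dp[6][6] = 2

2


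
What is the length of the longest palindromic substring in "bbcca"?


Input: "bbcca"
Checking substrings for palindromes:
  [0:2] "bb" (len 2) => palindrome
  [2:4] "cc" (len 2) => palindrome
Longest palindromic substring: "bb" with length 2

2


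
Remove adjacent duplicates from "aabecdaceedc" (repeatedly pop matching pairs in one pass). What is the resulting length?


Input: aabecdaceedc
Stack-based adjacent duplicate removal:
  Read 'a': push. Stack: a
  Read 'a': matches stack top 'a' => pop. Stack: (empty)
  Read 'b': push. Stack: b
  Read 'e': push. Stack: be
  Read 'c': push. Stack: bec
  Read 'd': push. Stack: becd
  Read 'a': push. Stack: becda
  Read 'c': push. Stack: becdac
  Read 'e': push. Stack: becdace
  Read 'e': matches stack top 'e' => pop. Stack: becdac
  Read 'd': push. Stack: becdacd
  Read 'c': push. Stack: becdacdc
Final stack: "becdacdc" (length 8)

8


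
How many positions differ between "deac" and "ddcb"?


Comparing "deac" and "ddcb" position by position:
  Position 0: 'd' vs 'd' => same
  Position 1: 'e' vs 'd' => DIFFER
  Position 2: 'a' vs 'c' => DIFFER
  Position 3: 'c' vs 'b' => DIFFER
Positions that differ: 3

3


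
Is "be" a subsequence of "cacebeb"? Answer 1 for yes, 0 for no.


Check if "be" is a subsequence of "cacebeb"
Greedy scan:
  Position 0 ('c'): no match needed
  Position 1 ('a'): no match needed
  Position 2 ('c'): no match needed
  Position 3 ('e'): no match needed
  Position 4 ('b'): matches sub[0] = 'b'
  Position 5 ('e'): matches sub[1] = 'e'
  Position 6 ('b'): no match needed
All 2 characters matched => is a subsequence

1


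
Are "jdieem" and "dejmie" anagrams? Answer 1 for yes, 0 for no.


Strings: "jdieem", "dejmie"
Sorted first:  deeijm
Sorted second: deeijm
Sorted forms match => anagrams

1


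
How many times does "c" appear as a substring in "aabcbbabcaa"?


Searching for "c" in "aabcbbabcaa"
Scanning each position:
  Position 0: "a" => no
  Position 1: "a" => no
  Position 2: "b" => no
  Position 3: "c" => MATCH
  Position 4: "b" => no
  Position 5: "b" => no
  Position 6: "a" => no
  Position 7: "b" => no
  Position 8: "c" => MATCH
  Position 9: "a" => no
  Position 10: "a" => no
Total occurrences: 2

2


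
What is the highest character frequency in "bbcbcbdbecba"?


Input: bbcbcbdbecba
Character counts:
  'a': 1
  'b': 6
  'c': 3
  'd': 1
  'e': 1
Maximum frequency: 6

6


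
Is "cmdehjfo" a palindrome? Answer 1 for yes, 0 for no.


Input: cmdehjfo
Reversed: ofjhedmc
  Compare pos 0 ('c') with pos 7 ('o'): MISMATCH
  Compare pos 1 ('m') with pos 6 ('f'): MISMATCH
  Compare pos 2 ('d') with pos 5 ('j'): MISMATCH
  Compare pos 3 ('e') with pos 4 ('h'): MISMATCH
Result: not a palindrome

0


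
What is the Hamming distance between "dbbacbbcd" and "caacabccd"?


Comparing "dbbacbbcd" and "caacabccd" position by position:
  Position 0: 'd' vs 'c' => differ
  Position 1: 'b' vs 'a' => differ
  Position 2: 'b' vs 'a' => differ
  Position 3: 'a' vs 'c' => differ
  Position 4: 'c' vs 'a' => differ
  Position 5: 'b' vs 'b' => same
  Position 6: 'b' vs 'c' => differ
  Position 7: 'c' vs 'c' => same
  Position 8: 'd' vs 'd' => same
Total differences (Hamming distance): 6

6


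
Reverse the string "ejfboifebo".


Input: ejfboifebo
Reading characters right to left:
  Position 9: 'o'
  Position 8: 'b'
  Position 7: 'e'
  Position 6: 'f'
  Position 5: 'i'
  Position 4: 'o'
  Position 3: 'b'
  Position 2: 'f'
  Position 1: 'j'
  Position 0: 'e'
Reversed: obefiobfje

obefiobfje


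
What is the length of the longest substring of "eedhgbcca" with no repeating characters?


Input: "eedhgbcca"
Sliding window (track last position of each char):
  Position 0 ('e'): window [0,0] length 1 -- new best
  Position 1 ('e'): repeat (last at 0), move window start to 1
  Position 1 ('e'): window [1,1] length 1
  Position 2 ('d'): window [1,2] length 2 -- new best
  Position 3 ('h'): window [1,3] length 3 -- new best
  Position 4 ('g'): window [1,4] length 4 -- new best
  Position 5 ('b'): window [1,5] length 5 -- new best
  Position 6 ('c'): window [1,6] length 6 -- new best
  Position 7 ('c'): repeat (last at 6), move window start to 7
  Position 7 ('c'): window [7,7] length 1
  Position 8 ('a'): window [7,8] length 2
Longest substring with no repeats: "edhgbc" with length 6

6


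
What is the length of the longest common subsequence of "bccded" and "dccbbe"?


LCS of "bccded" and "dccbbe"
DP table:
           d    c    c    b    b    e
      0    0    0    0    0    0    0
  b   0    0    0    0    1    1    1
  c   0    0    1    1    1    1    1
  c   0    0    1    2    2    2    2
  d   0    1    1    2    2    2    2
  e   0    1    1    2    2    2    3
  d   0    1    1    2    2    2    3
LCS length = dp[6][6] = 3

3


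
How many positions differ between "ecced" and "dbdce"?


Comparing "ecced" and "dbdce" position by position:
  Position 0: 'e' vs 'd' => DIFFER
  Position 1: 'c' vs 'b' => DIFFER
  Position 2: 'c' vs 'd' => DIFFER
  Position 3: 'e' vs 'c' => DIFFER
  Position 4: 'd' vs 'e' => DIFFER
Positions that differ: 5

5


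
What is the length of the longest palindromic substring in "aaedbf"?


Input: "aaedbf"
Checking substrings for palindromes:
  [0:2] "aa" (len 2) => palindrome
Longest palindromic substring: "aa" with length 2

2


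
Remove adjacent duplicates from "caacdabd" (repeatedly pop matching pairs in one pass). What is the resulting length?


Input: caacdabd
Stack-based adjacent duplicate removal:
  Read 'c': push. Stack: c
  Read 'a': push. Stack: ca
  Read 'a': matches stack top 'a' => pop. Stack: c
  Read 'c': matches stack top 'c' => pop. Stack: (empty)
  Read 'd': push. Stack: d
  Read 'a': push. Stack: da
  Read 'b': push. Stack: dab
  Read 'd': push. Stack: dabd
Final stack: "dabd" (length 4)

4


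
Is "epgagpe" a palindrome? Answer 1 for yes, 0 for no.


Input: epgagpe
Reversed: epgagpe
  Compare pos 0 ('e') with pos 6 ('e'): match
  Compare pos 1 ('p') with pos 5 ('p'): match
  Compare pos 2 ('g') with pos 4 ('g'): match
Result: palindrome

1


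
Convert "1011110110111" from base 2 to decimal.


Input: "1011110110111" in base 2
Positional expansion:
  Digit '1' (value 1) x 2^12 = 4096
  Digit '0' (value 0) x 2^11 = 0
  Digit '1' (value 1) x 2^10 = 1024
  Digit '1' (value 1) x 2^9 = 512
  Digit '1' (value 1) x 2^8 = 256
  Digit '1' (value 1) x 2^7 = 128
  Digit '0' (value 0) x 2^6 = 0
  Digit '1' (value 1) x 2^5 = 32
  Digit '1' (value 1) x 2^4 = 16
  Digit '0' (value 0) x 2^3 = 0
  Digit '1' (value 1) x 2^2 = 4
  Digit '1' (value 1) x 2^1 = 2
  Digit '1' (value 1) x 2^0 = 1
Sum = 6071

6071


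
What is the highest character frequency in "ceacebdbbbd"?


Input: ceacebdbbbd
Character counts:
  'a': 1
  'b': 4
  'c': 2
  'd': 2
  'e': 2
Maximum frequency: 4

4


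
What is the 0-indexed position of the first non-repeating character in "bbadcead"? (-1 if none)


Input: bbadcead
Character frequencies:
  'a': 2
  'b': 2
  'c': 1
  'd': 2
  'e': 1
Scanning left to right for freq == 1:
  Position 0 ('b'): freq=2, skip
  Position 1 ('b'): freq=2, skip
  Position 2 ('a'): freq=2, skip
  Position 3 ('d'): freq=2, skip
  Position 4 ('c'): unique! => answer = 4

4


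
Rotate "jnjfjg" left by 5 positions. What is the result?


Input: "jnjfjg", rotate left by 5
First 5 characters: "jnjfj"
Remaining characters: "g"
Concatenate remaining + first: "g" + "jnjfj" = "gjnjfj"

gjnjfj


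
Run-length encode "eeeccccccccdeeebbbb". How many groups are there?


Input: eeeccccccccdeeebbbb
Scanning for consecutive runs:
  Group 1: 'e' x 3 (positions 0-2)
  Group 2: 'c' x 8 (positions 3-10)
  Group 3: 'd' x 1 (positions 11-11)
  Group 4: 'e' x 3 (positions 12-14)
  Group 5: 'b' x 4 (positions 15-18)
Total groups: 5

5


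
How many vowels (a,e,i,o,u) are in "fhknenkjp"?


Input: fhknenkjp
Checking each character:
  'f' at position 0: consonant
  'h' at position 1: consonant
  'k' at position 2: consonant
  'n' at position 3: consonant
  'e' at position 4: vowel (running total: 1)
  'n' at position 5: consonant
  'k' at position 6: consonant
  'j' at position 7: consonant
  'p' at position 8: consonant
Total vowels: 1

1


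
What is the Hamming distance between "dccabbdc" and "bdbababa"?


Comparing "dccabbdc" and "bdbababa" position by position:
  Position 0: 'd' vs 'b' => differ
  Position 1: 'c' vs 'd' => differ
  Position 2: 'c' vs 'b' => differ
  Position 3: 'a' vs 'a' => same
  Position 4: 'b' vs 'b' => same
  Position 5: 'b' vs 'a' => differ
  Position 6: 'd' vs 'b' => differ
  Position 7: 'c' vs 'a' => differ
Total differences (Hamming distance): 6

6


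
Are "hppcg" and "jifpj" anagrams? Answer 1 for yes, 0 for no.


Strings: "hppcg", "jifpj"
Sorted first:  cghpp
Sorted second: fijjp
Differ at position 0: 'c' vs 'f' => not anagrams

0


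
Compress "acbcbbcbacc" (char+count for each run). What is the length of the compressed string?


Input: acbcbbcbacc
Runs:
  'a' x 1 => "a1"
  'c' x 1 => "c1"
  'b' x 1 => "b1"
  'c' x 1 => "c1"
  'b' x 2 => "b2"
  'c' x 1 => "c1"
  'b' x 1 => "b1"
  'a' x 1 => "a1"
  'c' x 2 => "c2"
Compressed: "a1c1b1c1b2c1b1a1c2"
Compressed length: 18

18


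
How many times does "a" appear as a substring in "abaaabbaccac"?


Searching for "a" in "abaaabbaccac"
Scanning each position:
  Position 0: "a" => MATCH
  Position 1: "b" => no
  Position 2: "a" => MATCH
  Position 3: "a" => MATCH
  Position 4: "a" => MATCH
  Position 5: "b" => no
  Position 6: "b" => no
  Position 7: "a" => MATCH
  Position 8: "c" => no
  Position 9: "c" => no
  Position 10: "a" => MATCH
  Position 11: "c" => no
Total occurrences: 6

6


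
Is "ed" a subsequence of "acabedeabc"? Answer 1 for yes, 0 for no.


Check if "ed" is a subsequence of "acabedeabc"
Greedy scan:
  Position 0 ('a'): no match needed
  Position 1 ('c'): no match needed
  Position 2 ('a'): no match needed
  Position 3 ('b'): no match needed
  Position 4 ('e'): matches sub[0] = 'e'
  Position 5 ('d'): matches sub[1] = 'd'
  Position 6 ('e'): no match needed
  Position 7 ('a'): no match needed
  Position 8 ('b'): no match needed
  Position 9 ('c'): no match needed
All 2 characters matched => is a subsequence

1


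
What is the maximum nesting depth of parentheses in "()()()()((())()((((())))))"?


Input: "()()()()((())()((((())))))"
Tracking depth:
  Position 0 '(': depth becomes 1
  Position 1 ')': depth becomes 0
  Position 2 '(': depth becomes 1
  Position 3 ')': depth becomes 0
  Position 4 '(': depth becomes 1
  Position 5 ')': depth becomes 0
  Position 6 '(': depth becomes 1
  Position 7 ')': depth becomes 0
  Position 8 '(': depth becomes 1
  Position 9 '(': depth becomes 2
  Position 10 '(': depth becomes 3
  Position 11 ')': depth becomes 2
  Position 12 ')': depth becomes 1
  Position 13 '(': depth becomes 2
  Position 14 ')': depth becomes 1
  Position 15 '(': depth becomes 2
  Position 16 '(': depth becomes 3
  Position 17 '(': depth becomes 4
  Position 18 '(': depth becomes 5
  Position 19 '(': depth becomes 6
  Position 20 ')': depth becomes 5
  Position 21 ')': depth becomes 4
  Position 22 ')': depth becomes 3
  Position 23 ')': depth becomes 2
  Position 24 ')': depth becomes 1
  Position 25 ')': depth becomes 0
Maximum depth reached: 6

6


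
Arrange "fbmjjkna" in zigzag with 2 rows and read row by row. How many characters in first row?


Zigzag "fbmjjkna" into 2 rows:
Placing characters:
  'f' => row 0
  'b' => row 1
  'm' => row 0
  'j' => row 1
  'j' => row 0
  'k' => row 1
  'n' => row 0
  'a' => row 1
Rows:
  Row 0: "fmjn"
  Row 1: "bjka"
First row length: 4

4


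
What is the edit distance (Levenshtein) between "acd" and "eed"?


Computing edit distance: "acd" -> "eed"
DP table:
           e    e    d
      0    1    2    3
  a   1    1    2    3
  c   2    2    2    3
  d   3    3    3    2
Edit distance = dp[3][3] = 2

2


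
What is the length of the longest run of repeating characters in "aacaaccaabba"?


Input: "aacaaccaabba"
Scanning for longest run:
  Position 1 ('a'): continues run of 'a', length=2
  Position 2 ('c'): new char, reset run to 1
  Position 3 ('a'): new char, reset run to 1
  Position 4 ('a'): continues run of 'a', length=2
  Position 5 ('c'): new char, reset run to 1
  Position 6 ('c'): continues run of 'c', length=2
  Position 7 ('a'): new char, reset run to 1
  Position 8 ('a'): continues run of 'a', length=2
  Position 9 ('b'): new char, reset run to 1
  Position 10 ('b'): continues run of 'b', length=2
  Position 11 ('a'): new char, reset run to 1
Longest run: 'a' with length 2

2


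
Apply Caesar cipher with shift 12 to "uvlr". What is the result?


Caesar cipher: shift "uvlr" by 12
  'u' (pos 20) + 12 = pos 6 = 'g'
  'v' (pos 21) + 12 = pos 7 = 'h'
  'l' (pos 11) + 12 = pos 23 = 'x'
  'r' (pos 17) + 12 = pos 3 = 'd'
Result: ghxd

ghxd


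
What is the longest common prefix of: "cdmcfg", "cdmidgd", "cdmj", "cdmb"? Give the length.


Words: cdmcfg, cdmidgd, cdmj, cdmb
  Position 0: all 'c' => match
  Position 1: all 'd' => match
  Position 2: all 'm' => match
  Position 3: ('c', 'i', 'j', 'b') => mismatch, stop
LCP = "cdm" (length 3)

3


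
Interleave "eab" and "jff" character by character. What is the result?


Interleaving "eab" and "jff":
  Position 0: 'e' from first, 'j' from second => "ej"
  Position 1: 'a' from first, 'f' from second => "af"
  Position 2: 'b' from first, 'f' from second => "bf"
Result: ejafbf

ejafbf


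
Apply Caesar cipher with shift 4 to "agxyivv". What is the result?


Caesar cipher: shift "agxyivv" by 4
  'a' (pos 0) + 4 = pos 4 = 'e'
  'g' (pos 6) + 4 = pos 10 = 'k'
  'x' (pos 23) + 4 = pos 1 = 'b'
  'y' (pos 24) + 4 = pos 2 = 'c'
  'i' (pos 8) + 4 = pos 12 = 'm'
  'v' (pos 21) + 4 = pos 25 = 'z'
  'v' (pos 21) + 4 = pos 25 = 'z'
Result: ekbcmzz

ekbcmzz


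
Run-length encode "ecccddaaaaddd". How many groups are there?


Input: ecccddaaaaddd
Scanning for consecutive runs:
  Group 1: 'e' x 1 (positions 0-0)
  Group 2: 'c' x 3 (positions 1-3)
  Group 3: 'd' x 2 (positions 4-5)
  Group 4: 'a' x 4 (positions 6-9)
  Group 5: 'd' x 3 (positions 10-12)
Total groups: 5

5


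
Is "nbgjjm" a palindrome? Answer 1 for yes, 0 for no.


Input: nbgjjm
Reversed: mjjgbn
  Compare pos 0 ('n') with pos 5 ('m'): MISMATCH
  Compare pos 1 ('b') with pos 4 ('j'): MISMATCH
  Compare pos 2 ('g') with pos 3 ('j'): MISMATCH
Result: not a palindrome

0


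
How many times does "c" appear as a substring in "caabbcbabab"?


Searching for "c" in "caabbcbabab"
Scanning each position:
  Position 0: "c" => MATCH
  Position 1: "a" => no
  Position 2: "a" => no
  Position 3: "b" => no
  Position 4: "b" => no
  Position 5: "c" => MATCH
  Position 6: "b" => no
  Position 7: "a" => no
  Position 8: "b" => no
  Position 9: "a" => no
  Position 10: "b" => no
Total occurrences: 2

2


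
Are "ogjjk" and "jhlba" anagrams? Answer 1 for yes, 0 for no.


Strings: "ogjjk", "jhlba"
Sorted first:  gjjko
Sorted second: abhjl
Differ at position 0: 'g' vs 'a' => not anagrams

0


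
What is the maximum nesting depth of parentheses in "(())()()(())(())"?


Input: "(())()()(())(())"
Tracking depth:
  Position 0 '(': depth becomes 1
  Position 1 '(': depth becomes 2
  Position 2 ')': depth becomes 1
  Position 3 ')': depth becomes 0
  Position 4 '(': depth becomes 1
  Position 5 ')': depth becomes 0
  Position 6 '(': depth becomes 1
  Position 7 ')': depth becomes 0
  Position 8 '(': depth becomes 1
  Position 9 '(': depth becomes 2
  Position 10 ')': depth becomes 1
  Position 11 ')': depth becomes 0
  Position 12 '(': depth becomes 1
  Position 13 '(': depth becomes 2
  Position 14 ')': depth becomes 1
  Position 15 ')': depth becomes 0
Maximum depth reached: 2

2


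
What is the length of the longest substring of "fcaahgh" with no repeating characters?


Input: "fcaahgh"
Sliding window (track last position of each char):
  Position 0 ('f'): window [0,0] length 1 -- new best
  Position 1 ('c'): window [0,1] length 2 -- new best
  Position 2 ('a'): window [0,2] length 3 -- new best
  Position 3 ('a'): repeat (last at 2), move window start to 3
  Position 3 ('a'): window [3,3] length 1
  Position 4 ('h'): window [3,4] length 2
  Position 5 ('g'): window [3,5] length 3
  Position 6 ('h'): repeat (last at 4), move window start to 5
  Position 6 ('h'): window [5,6] length 2
Longest substring with no repeats: "fca" with length 3

3


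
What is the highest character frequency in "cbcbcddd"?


Input: cbcbcddd
Character counts:
  'b': 2
  'c': 3
  'd': 3
Maximum frequency: 3

3


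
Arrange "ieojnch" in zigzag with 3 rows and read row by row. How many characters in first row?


Zigzag "ieojnch" into 3 rows:
Placing characters:
  'i' => row 0
  'e' => row 1
  'o' => row 2
  'j' => row 1
  'n' => row 0
  'c' => row 1
  'h' => row 2
Rows:
  Row 0: "in"
  Row 1: "ejc"
  Row 2: "oh"
First row length: 2

2


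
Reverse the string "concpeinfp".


Input: concpeinfp
Reading characters right to left:
  Position 9: 'p'
  Position 8: 'f'
  Position 7: 'n'
  Position 6: 'i'
  Position 5: 'e'
  Position 4: 'p'
  Position 3: 'c'
  Position 2: 'n'
  Position 1: 'o'
  Position 0: 'c'
Reversed: pfniepcnoc

pfniepcnoc


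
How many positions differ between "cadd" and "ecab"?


Comparing "cadd" and "ecab" position by position:
  Position 0: 'c' vs 'e' => DIFFER
  Position 1: 'a' vs 'c' => DIFFER
  Position 2: 'd' vs 'a' => DIFFER
  Position 3: 'd' vs 'b' => DIFFER
Positions that differ: 4

4


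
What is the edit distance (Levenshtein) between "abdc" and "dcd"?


Computing edit distance: "abdc" -> "dcd"
DP table:
           d    c    d
      0    1    2    3
  a   1    1    2    3
  b   2    2    2    3
  d   3    2    3    2
  c   4    3    2    3
Edit distance = dp[4][3] = 3

3


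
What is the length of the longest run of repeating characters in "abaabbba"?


Input: "abaabbba"
Scanning for longest run:
  Position 1 ('b'): new char, reset run to 1
  Position 2 ('a'): new char, reset run to 1
  Position 3 ('a'): continues run of 'a', length=2
  Position 4 ('b'): new char, reset run to 1
  Position 5 ('b'): continues run of 'b', length=2
  Position 6 ('b'): continues run of 'b', length=3
  Position 7 ('a'): new char, reset run to 1
Longest run: 'b' with length 3

3


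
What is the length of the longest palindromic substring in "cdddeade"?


Input: "cdddeade"
Checking substrings for palindromes:
  [1:4] "ddd" (len 3) => palindrome
  [1:3] "dd" (len 2) => palindrome
  [2:4] "dd" (len 2) => palindrome
Longest palindromic substring: "ddd" with length 3

3


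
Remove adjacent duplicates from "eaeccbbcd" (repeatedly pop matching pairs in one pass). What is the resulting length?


Input: eaeccbbcd
Stack-based adjacent duplicate removal:
  Read 'e': push. Stack: e
  Read 'a': push. Stack: ea
  Read 'e': push. Stack: eae
  Read 'c': push. Stack: eaec
  Read 'c': matches stack top 'c' => pop. Stack: eae
  Read 'b': push. Stack: eaeb
  Read 'b': matches stack top 'b' => pop. Stack: eae
  Read 'c': push. Stack: eaec
  Read 'd': push. Stack: eaecd
Final stack: "eaecd" (length 5)

5


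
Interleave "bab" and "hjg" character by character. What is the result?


Interleaving "bab" and "hjg":
  Position 0: 'b' from first, 'h' from second => "bh"
  Position 1: 'a' from first, 'j' from second => "aj"
  Position 2: 'b' from first, 'g' from second => "bg"
Result: bhajbg

bhajbg


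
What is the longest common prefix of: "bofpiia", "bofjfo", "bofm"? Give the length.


Words: bofpiia, bofjfo, bofm
  Position 0: all 'b' => match
  Position 1: all 'o' => match
  Position 2: all 'f' => match
  Position 3: ('p', 'j', 'm') => mismatch, stop
LCP = "bof" (length 3)

3


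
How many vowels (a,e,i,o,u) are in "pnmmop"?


Input: pnmmop
Checking each character:
  'p' at position 0: consonant
  'n' at position 1: consonant
  'm' at position 2: consonant
  'm' at position 3: consonant
  'o' at position 4: vowel (running total: 1)
  'p' at position 5: consonant
Total vowels: 1

1


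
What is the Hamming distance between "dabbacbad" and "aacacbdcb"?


Comparing "dabbacbad" and "aacacbdcb" position by position:
  Position 0: 'd' vs 'a' => differ
  Position 1: 'a' vs 'a' => same
  Position 2: 'b' vs 'c' => differ
  Position 3: 'b' vs 'a' => differ
  Position 4: 'a' vs 'c' => differ
  Position 5: 'c' vs 'b' => differ
  Position 6: 'b' vs 'd' => differ
  Position 7: 'a' vs 'c' => differ
  Position 8: 'd' vs 'b' => differ
Total differences (Hamming distance): 8

8


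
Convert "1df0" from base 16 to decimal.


Input: "1df0" in base 16
Positional expansion:
  Digit '1' (value 1) x 16^3 = 4096
  Digit 'd' (value 13) x 16^2 = 3328
  Digit 'f' (value 15) x 16^1 = 240
  Digit '0' (value 0) x 16^0 = 0
Sum = 7664

7664


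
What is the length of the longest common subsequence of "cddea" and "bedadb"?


LCS of "cddea" and "bedadb"
DP table:
           b    e    d    a    d    b
      0    0    0    0    0    0    0
  c   0    0    0    0    0    0    0
  d   0    0    0    1    1    1    1
  d   0    0    0    1    1    2    2
  e   0    0    1    1    1    2    2
  a   0    0    1    1    2    2    2
LCS length = dp[5][6] = 2

2


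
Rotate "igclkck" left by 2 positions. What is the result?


Input: "igclkck", rotate left by 2
First 2 characters: "ig"
Remaining characters: "clkck"
Concatenate remaining + first: "clkck" + "ig" = "clkckig"

clkckig


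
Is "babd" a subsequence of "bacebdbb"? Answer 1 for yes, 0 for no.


Check if "babd" is a subsequence of "bacebdbb"
Greedy scan:
  Position 0 ('b'): matches sub[0] = 'b'
  Position 1 ('a'): matches sub[1] = 'a'
  Position 2 ('c'): no match needed
  Position 3 ('e'): no match needed
  Position 4 ('b'): matches sub[2] = 'b'
  Position 5 ('d'): matches sub[3] = 'd'
  Position 6 ('b'): no match needed
  Position 7 ('b'): no match needed
All 4 characters matched => is a subsequence

1


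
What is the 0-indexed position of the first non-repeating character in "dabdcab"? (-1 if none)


Input: dabdcab
Character frequencies:
  'a': 2
  'b': 2
  'c': 1
  'd': 2
Scanning left to right for freq == 1:
  Position 0 ('d'): freq=2, skip
  Position 1 ('a'): freq=2, skip
  Position 2 ('b'): freq=2, skip
  Position 3 ('d'): freq=2, skip
  Position 4 ('c'): unique! => answer = 4

4


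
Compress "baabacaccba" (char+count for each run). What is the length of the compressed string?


Input: baabacaccba
Runs:
  'b' x 1 => "b1"
  'a' x 2 => "a2"
  'b' x 1 => "b1"
  'a' x 1 => "a1"
  'c' x 1 => "c1"
  'a' x 1 => "a1"
  'c' x 2 => "c2"
  'b' x 1 => "b1"
  'a' x 1 => "a1"
Compressed: "b1a2b1a1c1a1c2b1a1"
Compressed length: 18

18


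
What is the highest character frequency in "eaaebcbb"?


Input: eaaebcbb
Character counts:
  'a': 2
  'b': 3
  'c': 1
  'e': 2
Maximum frequency: 3

3


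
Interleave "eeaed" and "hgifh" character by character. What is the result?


Interleaving "eeaed" and "hgifh":
  Position 0: 'e' from first, 'h' from second => "eh"
  Position 1: 'e' from first, 'g' from second => "eg"
  Position 2: 'a' from first, 'i' from second => "ai"
  Position 3: 'e' from first, 'f' from second => "ef"
  Position 4: 'd' from first, 'h' from second => "dh"
Result: ehegaiefdh

ehegaiefdh


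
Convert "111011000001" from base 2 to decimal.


Input: "111011000001" in base 2
Positional expansion:
  Digit '1' (value 1) x 2^11 = 2048
  Digit '1' (value 1) x 2^10 = 1024
  Digit '1' (value 1) x 2^9 = 512
  Digit '0' (value 0) x 2^8 = 0
  Digit '1' (value 1) x 2^7 = 128
  Digit '1' (value 1) x 2^6 = 64
  Digit '0' (value 0) x 2^5 = 0
  Digit '0' (value 0) x 2^4 = 0
  Digit '0' (value 0) x 2^3 = 0
  Digit '0' (value 0) x 2^2 = 0
  Digit '0' (value 0) x 2^1 = 0
  Digit '1' (value 1) x 2^0 = 1
Sum = 3777

3777


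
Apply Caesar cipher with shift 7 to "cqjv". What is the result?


Caesar cipher: shift "cqjv" by 7
  'c' (pos 2) + 7 = pos 9 = 'j'
  'q' (pos 16) + 7 = pos 23 = 'x'
  'j' (pos 9) + 7 = pos 16 = 'q'
  'v' (pos 21) + 7 = pos 2 = 'c'
Result: jxqc

jxqc


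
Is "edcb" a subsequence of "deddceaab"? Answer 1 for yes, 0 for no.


Check if "edcb" is a subsequence of "deddceaab"
Greedy scan:
  Position 0 ('d'): no match needed
  Position 1 ('e'): matches sub[0] = 'e'
  Position 2 ('d'): matches sub[1] = 'd'
  Position 3 ('d'): no match needed
  Position 4 ('c'): matches sub[2] = 'c'
  Position 5 ('e'): no match needed
  Position 6 ('a'): no match needed
  Position 7 ('a'): no match needed
  Position 8 ('b'): matches sub[3] = 'b'
All 4 characters matched => is a subsequence

1


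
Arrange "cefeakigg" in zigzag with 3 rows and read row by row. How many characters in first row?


Zigzag "cefeakigg" into 3 rows:
Placing characters:
  'c' => row 0
  'e' => row 1
  'f' => row 2
  'e' => row 1
  'a' => row 0
  'k' => row 1
  'i' => row 2
  'g' => row 1
  'g' => row 0
Rows:
  Row 0: "cag"
  Row 1: "eekg"
  Row 2: "fi"
First row length: 3

3


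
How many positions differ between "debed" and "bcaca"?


Comparing "debed" and "bcaca" position by position:
  Position 0: 'd' vs 'b' => DIFFER
  Position 1: 'e' vs 'c' => DIFFER
  Position 2: 'b' vs 'a' => DIFFER
  Position 3: 'e' vs 'c' => DIFFER
  Position 4: 'd' vs 'a' => DIFFER
Positions that differ: 5

5


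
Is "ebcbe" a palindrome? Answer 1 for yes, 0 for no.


Input: ebcbe
Reversed: ebcbe
  Compare pos 0 ('e') with pos 4 ('e'): match
  Compare pos 1 ('b') with pos 3 ('b'): match
Result: palindrome

1


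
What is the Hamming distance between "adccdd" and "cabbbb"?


Comparing "adccdd" and "cabbbb" position by position:
  Position 0: 'a' vs 'c' => differ
  Position 1: 'd' vs 'a' => differ
  Position 2: 'c' vs 'b' => differ
  Position 3: 'c' vs 'b' => differ
  Position 4: 'd' vs 'b' => differ
  Position 5: 'd' vs 'b' => differ
Total differences (Hamming distance): 6

6


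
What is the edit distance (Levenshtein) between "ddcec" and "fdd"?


Computing edit distance: "ddcec" -> "fdd"
DP table:
           f    d    d
      0    1    2    3
  d   1    1    1    2
  d   2    2    1    1
  c   3    3    2    2
  e   4    4    3    3
  c   5    5    4    4
Edit distance = dp[5][3] = 4

4


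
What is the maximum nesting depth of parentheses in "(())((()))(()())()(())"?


Input: "(())((()))(()())()(())"
Tracking depth:
  Position 0 '(': depth becomes 1
  Position 1 '(': depth becomes 2
  Position 2 ')': depth becomes 1
  Position 3 ')': depth becomes 0
  Position 4 '(': depth becomes 1
  Position 5 '(': depth becomes 2
  Position 6 '(': depth becomes 3
  Position 7 ')': depth becomes 2
  Position 8 ')': depth becomes 1
  Position 9 ')': depth becomes 0
  Position 10 '(': depth becomes 1
  Position 11 '(': depth becomes 2
  Position 12 ')': depth becomes 1
  Position 13 '(': depth becomes 2
  Position 14 ')': depth becomes 1
  Position 15 ')': depth becomes 0
  Position 16 '(': depth becomes 1
  Position 17 ')': depth becomes 0
  Position 18 '(': depth becomes 1
  Position 19 '(': depth becomes 2
  Position 20 ')': depth becomes 1
  Position 21 ')': depth becomes 0
Maximum depth reached: 3

3


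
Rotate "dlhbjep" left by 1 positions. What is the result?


Input: "dlhbjep", rotate left by 1
First 1 characters: "d"
Remaining characters: "lhbjep"
Concatenate remaining + first: "lhbjep" + "d" = "lhbjepd"

lhbjepd


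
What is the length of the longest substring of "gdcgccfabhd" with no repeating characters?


Input: "gdcgccfabhd"
Sliding window (track last position of each char):
  Position 0 ('g'): window [0,0] length 1 -- new best
  Position 1 ('d'): window [0,1] length 2 -- new best
  Position 2 ('c'): window [0,2] length 3 -- new best
  Position 3 ('g'): repeat (last at 0), move window start to 1
  Position 3 ('g'): window [1,3] length 3
  Position 4 ('c'): repeat (last at 2), move window start to 3
  Position 4 ('c'): window [3,4] length 2
  Position 5 ('c'): repeat (last at 4), move window start to 5
  Position 5 ('c'): window [5,5] length 1
  Position 6 ('f'): window [5,6] length 2
  Position 7 ('a'): window [5,7] length 3
  Position 8 ('b'): window [5,8] length 4 -- new best
  Position 9 ('h'): window [5,9] length 5 -- new best
  Position 10 ('d'): window [5,10] length 6 -- new best
Longest substring with no repeats: "cfabhd" with length 6

6


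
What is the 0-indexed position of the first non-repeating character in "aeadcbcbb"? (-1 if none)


Input: aeadcbcbb
Character frequencies:
  'a': 2
  'b': 3
  'c': 2
  'd': 1
  'e': 1
Scanning left to right for freq == 1:
  Position 0 ('a'): freq=2, skip
  Position 1 ('e'): unique! => answer = 1

1


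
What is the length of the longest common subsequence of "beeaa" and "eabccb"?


LCS of "beeaa" and "eabccb"
DP table:
           e    a    b    c    c    b
      0    0    0    0    0    0    0
  b   0    0    0    1    1    1    1
  e   0    1    1    1    1    1    1
  e   0    1    1    1    1    1    1
  a   0    1    2    2    2    2    2
  a   0    1    2    2    2    2    2
LCS length = dp[5][6] = 2

2


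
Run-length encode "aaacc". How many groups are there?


Input: aaacc
Scanning for consecutive runs:
  Group 1: 'a' x 3 (positions 0-2)
  Group 2: 'c' x 2 (positions 3-4)
Total groups: 2

2


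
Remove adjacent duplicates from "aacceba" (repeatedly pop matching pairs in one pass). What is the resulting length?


Input: aacceba
Stack-based adjacent duplicate removal:
  Read 'a': push. Stack: a
  Read 'a': matches stack top 'a' => pop. Stack: (empty)
  Read 'c': push. Stack: c
  Read 'c': matches stack top 'c' => pop. Stack: (empty)
  Read 'e': push. Stack: e
  Read 'b': push. Stack: eb
  Read 'a': push. Stack: eba
Final stack: "eba" (length 3)

3


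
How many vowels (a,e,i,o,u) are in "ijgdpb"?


Input: ijgdpb
Checking each character:
  'i' at position 0: vowel (running total: 1)
  'j' at position 1: consonant
  'g' at position 2: consonant
  'd' at position 3: consonant
  'p' at position 4: consonant
  'b' at position 5: consonant
Total vowels: 1

1


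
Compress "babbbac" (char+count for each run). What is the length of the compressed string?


Input: babbbac
Runs:
  'b' x 1 => "b1"
  'a' x 1 => "a1"
  'b' x 3 => "b3"
  'a' x 1 => "a1"
  'c' x 1 => "c1"
Compressed: "b1a1b3a1c1"
Compressed length: 10

10


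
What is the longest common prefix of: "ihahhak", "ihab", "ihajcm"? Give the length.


Words: ihahhak, ihab, ihajcm
  Position 0: all 'i' => match
  Position 1: all 'h' => match
  Position 2: all 'a' => match
  Position 3: ('h', 'b', 'j') => mismatch, stop
LCP = "iha" (length 3)

3


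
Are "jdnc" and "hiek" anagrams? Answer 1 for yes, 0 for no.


Strings: "jdnc", "hiek"
Sorted first:  cdjn
Sorted second: ehik
Differ at position 0: 'c' vs 'e' => not anagrams

0


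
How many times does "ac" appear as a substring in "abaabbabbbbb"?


Searching for "ac" in "abaabbabbbbb"
Scanning each position:
  Position 0: "ab" => no
  Position 1: "ba" => no
  Position 2: "aa" => no
  Position 3: "ab" => no
  Position 4: "bb" => no
  Position 5: "ba" => no
  Position 6: "ab" => no
  Position 7: "bb" => no
  Position 8: "bb" => no
  Position 9: "bb" => no
  Position 10: "bb" => no
Total occurrences: 0

0


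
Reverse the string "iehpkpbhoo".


Input: iehpkpbhoo
Reading characters right to left:
  Position 9: 'o'
  Position 8: 'o'
  Position 7: 'h'
  Position 6: 'b'
  Position 5: 'p'
  Position 4: 'k'
  Position 3: 'p'
  Position 2: 'h'
  Position 1: 'e'
  Position 0: 'i'
Reversed: oohbpkphei

oohbpkphei


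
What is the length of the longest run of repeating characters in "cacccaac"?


Input: "cacccaac"
Scanning for longest run:
  Position 1 ('a'): new char, reset run to 1
  Position 2 ('c'): new char, reset run to 1
  Position 3 ('c'): continues run of 'c', length=2
  Position 4 ('c'): continues run of 'c', length=3
  Position 5 ('a'): new char, reset run to 1
  Position 6 ('a'): continues run of 'a', length=2
  Position 7 ('c'): new char, reset run to 1
Longest run: 'c' with length 3

3


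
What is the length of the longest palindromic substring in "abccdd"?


Input: "abccdd"
Checking substrings for palindromes:
  [2:4] "cc" (len 2) => palindrome
  [4:6] "dd" (len 2) => palindrome
Longest palindromic substring: "cc" with length 2

2


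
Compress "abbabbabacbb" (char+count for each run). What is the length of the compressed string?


Input: abbabbabacbb
Runs:
  'a' x 1 => "a1"
  'b' x 2 => "b2"
  'a' x 1 => "a1"
  'b' x 2 => "b2"
  'a' x 1 => "a1"
  'b' x 1 => "b1"
  'a' x 1 => "a1"
  'c' x 1 => "c1"
  'b' x 2 => "b2"
Compressed: "a1b2a1b2a1b1a1c1b2"
Compressed length: 18

18


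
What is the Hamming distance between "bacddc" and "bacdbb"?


Comparing "bacddc" and "bacdbb" position by position:
  Position 0: 'b' vs 'b' => same
  Position 1: 'a' vs 'a' => same
  Position 2: 'c' vs 'c' => same
  Position 3: 'd' vs 'd' => same
  Position 4: 'd' vs 'b' => differ
  Position 5: 'c' vs 'b' => differ
Total differences (Hamming distance): 2

2


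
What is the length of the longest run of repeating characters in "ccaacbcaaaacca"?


Input: "ccaacbcaaaacca"
Scanning for longest run:
  Position 1 ('c'): continues run of 'c', length=2
  Position 2 ('a'): new char, reset run to 1
  Position 3 ('a'): continues run of 'a', length=2
  Position 4 ('c'): new char, reset run to 1
  Position 5 ('b'): new char, reset run to 1
  Position 6 ('c'): new char, reset run to 1
  Position 7 ('a'): new char, reset run to 1
  Position 8 ('a'): continues run of 'a', length=2
  Position 9 ('a'): continues run of 'a', length=3
  Position 10 ('a'): continues run of 'a', length=4
  Position 11 ('c'): new char, reset run to 1
  Position 12 ('c'): continues run of 'c', length=2
  Position 13 ('a'): new char, reset run to 1
Longest run: 'a' with length 4

4


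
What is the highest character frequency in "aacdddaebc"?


Input: aacdddaebc
Character counts:
  'a': 3
  'b': 1
  'c': 2
  'd': 3
  'e': 1
Maximum frequency: 3

3


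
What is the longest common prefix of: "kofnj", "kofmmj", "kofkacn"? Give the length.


Words: kofnj, kofmmj, kofkacn
  Position 0: all 'k' => match
  Position 1: all 'o' => match
  Position 2: all 'f' => match
  Position 3: ('n', 'm', 'k') => mismatch, stop
LCP = "kof" (length 3)

3


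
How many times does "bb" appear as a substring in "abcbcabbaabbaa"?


Searching for "bb" in "abcbcabbaabbaa"
Scanning each position:
  Position 0: "ab" => no
  Position 1: "bc" => no
  Position 2: "cb" => no
  Position 3: "bc" => no
  Position 4: "ca" => no
  Position 5: "ab" => no
  Position 6: "bb" => MATCH
  Position 7: "ba" => no
  Position 8: "aa" => no
  Position 9: "ab" => no
  Position 10: "bb" => MATCH
  Position 11: "ba" => no
  Position 12: "aa" => no
Total occurrences: 2

2


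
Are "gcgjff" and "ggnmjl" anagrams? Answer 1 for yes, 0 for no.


Strings: "gcgjff", "ggnmjl"
Sorted first:  cffggj
Sorted second: ggjlmn
Differ at position 0: 'c' vs 'g' => not anagrams

0


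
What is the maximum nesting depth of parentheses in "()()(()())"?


Input: "()()(()())"
Tracking depth:
  Position 0 '(': depth becomes 1
  Position 1 ')': depth becomes 0
  Position 2 '(': depth becomes 1
  Position 3 ')': depth becomes 0
  Position 4 '(': depth becomes 1
  Position 5 '(': depth becomes 2
  Position 6 ')': depth becomes 1
  Position 7 '(': depth becomes 2
  Position 8 ')': depth becomes 1
  Position 9 ')': depth becomes 0
Maximum depth reached: 2

2


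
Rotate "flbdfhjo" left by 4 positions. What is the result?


Input: "flbdfhjo", rotate left by 4
First 4 characters: "flbd"
Remaining characters: "fhjo"
Concatenate remaining + first: "fhjo" + "flbd" = "fhjoflbd"

fhjoflbd


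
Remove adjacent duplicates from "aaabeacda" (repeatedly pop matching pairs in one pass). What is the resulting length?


Input: aaabeacda
Stack-based adjacent duplicate removal:
  Read 'a': push. Stack: a
  Read 'a': matches stack top 'a' => pop. Stack: (empty)
  Read 'a': push. Stack: a
  Read 'b': push. Stack: ab
  Read 'e': push. Stack: abe
  Read 'a': push. Stack: abea
  Read 'c': push. Stack: abeac
  Read 'd': push. Stack: abeacd
  Read 'a': push. Stack: abeacda
Final stack: "abeacda" (length 7)

7
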